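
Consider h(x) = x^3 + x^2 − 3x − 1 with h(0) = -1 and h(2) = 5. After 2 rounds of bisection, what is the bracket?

m = 1, h(m) = -2 (−); new bracket [1, 2]
m = 1.5, h(m) = 0.125 (+); new bracket [1, 1.5]

[1, 1.5]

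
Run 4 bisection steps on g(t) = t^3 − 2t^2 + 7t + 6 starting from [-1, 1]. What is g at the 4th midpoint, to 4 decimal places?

m = 0, g(m) = 6 (+); new bracket [-1, 0]
m = -0.5, g(m) = 1.875 (+); new bracket [-1, -0.5]
m = -0.75, g(m) = -0.796875 (−); new bracket [-0.75, -0.5]
m = -0.625, g(m) = 0.5996 (+); new bracket [-0.75, -0.625]

0.5996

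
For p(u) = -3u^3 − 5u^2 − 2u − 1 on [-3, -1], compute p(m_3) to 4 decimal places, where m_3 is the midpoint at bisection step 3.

u = -2 gives p = 7, positive; keep [-2, -1]
u = -1.5 gives p = 0.875, positive; keep [-1.5, -1]
u = -1.25 gives p = -0.453125, negative; keep [-1.5, -1.25]

-0.4531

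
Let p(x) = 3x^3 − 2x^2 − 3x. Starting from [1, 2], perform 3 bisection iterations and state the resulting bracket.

[1.375, 1.5]

x = 1.5 gives p = 1.125, positive; keep [1, 1.5]
x = 1.25 gives p = -1.015625, negative; keep [1.25, 1.5]
x = 1.375 gives p = -0.107422, negative; keep [1.375, 1.5]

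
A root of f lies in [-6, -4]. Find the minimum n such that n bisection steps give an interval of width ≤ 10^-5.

Width after n steps is 2/2^n. Need 2^n ≥ 2/10^-5 = 200000.
2^17 = 131072 < 200000 ≤ 2^18 = 262144, so n = 18.

18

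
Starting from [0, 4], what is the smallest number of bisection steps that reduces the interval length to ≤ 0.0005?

Width after n steps is 4/2^n. Need 2^n ≥ 4/0.0005 = 8000.
2^12 = 4096 < 8000 ≤ 2^13 = 8192, so n = 13.

13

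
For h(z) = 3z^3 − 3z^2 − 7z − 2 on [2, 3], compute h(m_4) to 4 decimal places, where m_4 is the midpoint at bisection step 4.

m = 2.5, h(m) = 8.625 (+); new bracket [2, 2.5]
m = 2.25, h(m) = 1.234375 (+); new bracket [2, 2.25]
m = 2.125, h(m) = -1.634766 (−); new bracket [2.125, 2.25]
m = 2.1875, h(m) = -0.2654 (−); new bracket [2.1875, 2.25]

-0.2654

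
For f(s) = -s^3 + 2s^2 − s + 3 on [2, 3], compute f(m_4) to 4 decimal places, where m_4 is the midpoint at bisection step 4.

m = 2.5, f(m) = -2.625 (−); new bracket [2, 2.5]
m = 2.25, f(m) = -0.515625 (−); new bracket [2, 2.25]
m = 2.125, f(m) = 0.310547 (+); new bracket [2.125, 2.25]
m = 2.1875, f(m) = -0.0847 (−); new bracket [2.125, 2.1875]

-0.0847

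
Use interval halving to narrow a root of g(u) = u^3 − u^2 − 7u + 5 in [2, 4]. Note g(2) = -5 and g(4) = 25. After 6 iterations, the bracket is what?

[2.8125, 2.84375]

g(3) = 2 > 0, so the root lies in [2, 3]
g(2.5) = -3.125 < 0, so the root lies in [2.5, 3]
g(2.75) = -1.015625 < 0, so the root lies in [2.75, 3]
g(2.875) = 0.373 > 0, so the root lies in [2.75, 2.875]
g(2.8125) = -0.3503 < 0, so the root lies in [2.8125, 2.875]
g(2.84375) = 0.004 > 0, so the root lies in [2.8125, 2.84375]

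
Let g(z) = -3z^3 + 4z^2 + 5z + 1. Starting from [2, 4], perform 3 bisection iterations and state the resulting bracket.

m = 3, g(m) = -29 (−); new bracket [2, 3]
m = 2.5, g(m) = -8.375 (−); new bracket [2, 2.5]
m = 2.25, g(m) = -1.671875 (−); new bracket [2, 2.25]

[2, 2.25]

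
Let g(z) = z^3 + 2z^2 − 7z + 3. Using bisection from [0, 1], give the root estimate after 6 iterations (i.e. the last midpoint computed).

z = 0.5 gives g = 0.125, positive; keep [0.5, 1]
z = 0.75 gives g = -0.703125, negative; keep [0.5, 0.75]
z = 0.625 gives g = -0.349609, negative; keep [0.5, 0.625]
z = 0.5625 gives g = -0.1267, negative; keep [0.5, 0.5625]
z = 0.53125 gives g = -0.0044, negative; keep [0.5, 0.53125]
z = 0.515625 gives g = 0.0595, positive; keep [0.515625, 0.53125]

0.515625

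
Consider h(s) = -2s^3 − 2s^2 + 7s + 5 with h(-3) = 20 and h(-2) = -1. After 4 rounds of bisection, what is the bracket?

m = -2.5, h(m) = 6.25 (+); new bracket [-2.5, -2]
m = -2.25, h(m) = 1.90625 (+); new bracket [-2.25, -2]
m = -2.125, h(m) = 0.285156 (+); new bracket [-2.125, -2]
m = -2.0625, h(m) = -0.3979 (−); new bracket [-2.125, -2.0625]

[-2.125, -2.0625]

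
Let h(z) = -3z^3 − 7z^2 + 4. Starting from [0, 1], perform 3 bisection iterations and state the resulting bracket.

h(0.5) = 1.875 > 0, so the root lies in [0.5, 1]
h(0.75) = -1.203125 < 0, so the root lies in [0.5, 0.75]
h(0.625) = 0.533203 > 0, so the root lies in [0.625, 0.75]

[0.625, 0.75]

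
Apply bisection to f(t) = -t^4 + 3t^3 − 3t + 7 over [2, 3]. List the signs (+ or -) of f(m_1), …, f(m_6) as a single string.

+++-++

t = 2.5 gives f = 7.3125, positive; keep [2.5, 3]
t = 2.75 gives f = 3.949219, positive; keep [2.75, 3]
t = 2.875 gives f = 1.345459, positive; keep [2.875, 3]
t = 2.9375 gives f = -0.2283, negative; keep [2.875, 2.9375]
t = 2.90625 gives f = 0.5825, positive; keep [2.90625, 2.9375]
t = 2.921875 gives f = 0.1832, positive; keep [2.921875, 2.9375]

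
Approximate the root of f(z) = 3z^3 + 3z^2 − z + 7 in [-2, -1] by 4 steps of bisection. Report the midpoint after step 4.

-1.8125

m = -1.5, f(m) = 5.125 (+); new bracket [-2, -1.5]
m = -1.75, f(m) = 1.859375 (+); new bracket [-2, -1.75]
m = -1.875, f(m) = -0.353516 (−); new bracket [-1.875, -1.75]
m = -1.8125, f(m) = 0.8049 (+); new bracket [-1.875, -1.8125]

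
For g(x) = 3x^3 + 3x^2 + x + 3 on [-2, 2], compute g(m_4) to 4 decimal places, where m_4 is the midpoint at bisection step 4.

x = 0 gives g = 3, positive; keep [-2, 0]
x = -1 gives g = 2, positive; keep [-2, -1]
x = -1.5 gives g = -1.875, negative; keep [-1.5, -1]
x = -1.25 gives g = 0.5781, positive; keep [-1.5, -1.25]

0.5781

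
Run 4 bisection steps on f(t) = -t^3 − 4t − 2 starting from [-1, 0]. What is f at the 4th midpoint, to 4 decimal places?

f(-0.5) = 0.125 > 0, so the root lies in [-0.5, 0]
f(-0.25) = -0.984375 < 0, so the root lies in [-0.5, -0.25]
f(-0.375) = -0.447266 < 0, so the root lies in [-0.5, -0.375]
f(-0.4375) = -0.1663 < 0, so the root lies in [-0.5, -0.4375]

-0.1663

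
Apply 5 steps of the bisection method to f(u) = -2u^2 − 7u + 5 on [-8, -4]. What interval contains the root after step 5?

[-4.125, -4]

m = -6, f(m) = -25 (−); new bracket [-6, -4]
m = -5, f(m) = -10 (−); new bracket [-5, -4]
m = -4.5, f(m) = -4 (−); new bracket [-4.5, -4]
m = -4.25, f(m) = -1.375 (−); new bracket [-4.25, -4]
m = -4.125, f(m) = -0.1562 (−); new bracket [-4.125, -4]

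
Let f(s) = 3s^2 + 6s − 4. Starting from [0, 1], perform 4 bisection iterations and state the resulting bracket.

midpoint 0.5: f = -0.25 < 0 → [0.5, 1]
midpoint 0.75: f = 2.1875 > 0 → [0.5, 0.75]
midpoint 0.625: f = 0.921875 > 0 → [0.5, 0.625]
midpoint 0.5625: f = 0.3242 > 0 → [0.5, 0.5625]

[0.5, 0.5625]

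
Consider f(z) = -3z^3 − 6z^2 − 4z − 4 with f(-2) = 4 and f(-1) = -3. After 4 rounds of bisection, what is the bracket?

[-1.6875, -1.625]

f(-1.5) = -1.375 < 0, so the root lies in [-2, -1.5]
f(-1.75) = 0.703125 > 0, so the root lies in [-1.75, -1.5]
f(-1.625) = -0.470703 < 0, so the root lies in [-1.75, -1.625]
f(-1.6875) = 0.0803 > 0, so the root lies in [-1.6875, -1.625]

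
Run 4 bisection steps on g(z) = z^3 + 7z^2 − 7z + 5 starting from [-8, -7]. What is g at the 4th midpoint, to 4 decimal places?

1.4963

g(-7.5) = 29.375 > 0, so the root lies in [-8, -7.5]
g(-7.75) = 14.203125 > 0, so the root lies in [-8, -7.75]
g(-7.875) = 5.861328 > 0, so the root lies in [-8, -7.875]
g(-7.9375) = 1.4963 > 0, so the root lies in [-8, -7.9375]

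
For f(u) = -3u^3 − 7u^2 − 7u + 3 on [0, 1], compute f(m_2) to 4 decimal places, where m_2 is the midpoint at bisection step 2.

0.7656

u = 0.5 gives f = -2.625, negative; keep [0, 0.5]
u = 0.25 gives f = 0.765625, positive; keep [0.25, 0.5]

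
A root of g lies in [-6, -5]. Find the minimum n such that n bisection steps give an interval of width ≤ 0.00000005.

Width after n steps is 1/2^n. Need 2^n ≥ 1/0.00000005 = 20000000.
2^24 = 16777216 < 20000000 ≤ 2^25 = 33554432, so n = 25.

25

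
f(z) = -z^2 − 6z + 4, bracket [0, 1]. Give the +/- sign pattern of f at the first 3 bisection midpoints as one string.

z = 0.5 gives f = 0.75, positive; keep [0.5, 1]
z = 0.75 gives f = -1.0625, negative; keep [0.5, 0.75]
z = 0.625 gives f = -0.140625, negative; keep [0.5, 0.625]

+--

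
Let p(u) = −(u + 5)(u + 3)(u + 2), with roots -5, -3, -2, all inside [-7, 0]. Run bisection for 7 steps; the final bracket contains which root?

u = -3.5 gives p = -1.125, negative; keep [-7, -3.5]
u = -5.25 gives p = 1.828125, positive; keep [-5.25, -3.5]
u = -4.375 gives p = -2.041016, negative; keep [-5.25, -4.375]
u = -4.8125 gives p = -0.9558, negative; keep [-5.25, -4.8125]
u = -5.03125 gives p = 0.1924, positive; keep [-5.03125, -4.8125]
u = -4.921875 gives p = -0.4387, negative; keep [-5.03125, -4.921875]
u = -4.9765625 gives p = -0.1379, negative; keep [-5.03125, -4.9765625]

-5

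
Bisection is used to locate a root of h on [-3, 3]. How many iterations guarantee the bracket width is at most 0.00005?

Width after n steps is 6/2^n. Need 2^n ≥ 6/0.00005 = 120000.
2^16 = 65536 < 120000 ≤ 2^17 = 131072, so n = 17.

17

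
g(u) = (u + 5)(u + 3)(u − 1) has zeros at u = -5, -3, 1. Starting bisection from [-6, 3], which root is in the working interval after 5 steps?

g(-1.5) = -13.125 < 0, so the root lies in [-1.5, 3]
g(0.75) = -5.390625 < 0, so the root lies in [0.75, 3]
g(1.875) = 29.326172 > 0, so the root lies in [0.75, 1.875]
g(1.3125) = 8.5071 > 0, so the root lies in [0.75, 1.3125]
g(1.03125) = 0.7598 > 0, so the root lies in [0.75, 1.03125]

1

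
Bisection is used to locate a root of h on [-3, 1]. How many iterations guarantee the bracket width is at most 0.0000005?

Width after n steps is 4/2^n. Need 2^n ≥ 4/0.0000005 = 8000000.
2^22 = 4194304 < 8000000 ≤ 2^23 = 8388608, so n = 23.

23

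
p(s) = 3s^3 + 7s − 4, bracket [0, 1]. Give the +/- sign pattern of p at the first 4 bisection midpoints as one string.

m = 0.5, p(m) = -0.125 (−); new bracket [0.5, 1]
m = 0.75, p(m) = 2.515625 (+); new bracket [0.5, 0.75]
m = 0.625, p(m) = 1.107422 (+); new bracket [0.5, 0.625]
m = 0.5625, p(m) = 0.4714 (+); new bracket [0.5, 0.5625]

-+++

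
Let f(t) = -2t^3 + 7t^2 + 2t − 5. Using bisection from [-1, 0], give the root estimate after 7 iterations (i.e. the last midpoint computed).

midpoint -0.5: f = -4 < 0 → [-1, -0.5]
midpoint -0.75: f = -1.71875 < 0 → [-1, -0.75]
midpoint -0.875: f = -0.050781 < 0 → [-1, -0.875]
midpoint -0.9375: f = 0.9253 > 0 → [-0.9375, -0.875]
midpoint -0.90625: f = 0.4251 > 0 → [-0.90625, -0.875]
midpoint -0.890625: f = 0.1842 > 0 → [-0.890625, -0.875]
midpoint -0.8828125: f = 0.0659 > 0 → [-0.8828125, -0.875]

-0.8828125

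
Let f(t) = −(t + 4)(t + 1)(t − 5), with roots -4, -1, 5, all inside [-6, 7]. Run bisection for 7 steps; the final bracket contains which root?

f(0.5) = 30.375 > 0, so the root lies in [0.5, 7]
f(3.75) = 46.015625 > 0, so the root lies in [3.75, 7]
f(5.375) = -22.412109 < 0, so the root lies in [3.75, 5.375]
f(4.5625) = 20.8376 > 0, so the root lies in [4.5625, 5.375]
f(4.96875) = 1.6729 > 0, so the root lies in [4.96875, 5.375]
f(5.171875) = -9.7294 < 0, so the root lies in [4.96875, 5.171875]
f(5.0703125) = -3.8714 < 0, so the root lies in [4.96875, 5.0703125]

5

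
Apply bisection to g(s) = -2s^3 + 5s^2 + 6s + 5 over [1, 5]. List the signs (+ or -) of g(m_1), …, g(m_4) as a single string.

+-+-

m = 3, g(m) = 14 (+); new bracket [3, 5]
m = 4, g(m) = -19 (−); new bracket [3, 4]
m = 3.5, g(m) = 1.5 (+); new bracket [3.5, 4]
m = 3.75, g(m) = -7.6562 (−); new bracket [3.5, 3.75]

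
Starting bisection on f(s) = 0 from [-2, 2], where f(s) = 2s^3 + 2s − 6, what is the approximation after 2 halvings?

f(0) = -6 < 0, so the root lies in [0, 2]
f(1) = -2 < 0, so the root lies in [1, 2]

1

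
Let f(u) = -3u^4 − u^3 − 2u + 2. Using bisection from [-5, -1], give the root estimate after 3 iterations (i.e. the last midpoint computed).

-1.5

f(-3) = -208 < 0, so the root lies in [-3, -1]
f(-2) = -34 < 0, so the root lies in [-2, -1]
f(-1.5) = -6.8125 < 0, so the root lies in [-1.5, -1]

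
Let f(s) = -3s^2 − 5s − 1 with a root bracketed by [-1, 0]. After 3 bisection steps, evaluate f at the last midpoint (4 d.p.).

-0.4219

midpoint -0.5: f = 0.75 > 0 → [-0.5, 0]
midpoint -0.25: f = 0.0625 > 0 → [-0.25, 0]
midpoint -0.125: f = -0.421875 < 0 → [-0.25, -0.125]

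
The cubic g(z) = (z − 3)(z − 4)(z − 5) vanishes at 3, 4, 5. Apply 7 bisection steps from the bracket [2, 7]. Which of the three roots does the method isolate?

5

m = 4.5, g(m) = -0.375 (−); new bracket [4.5, 7]
m = 5.75, g(m) = 3.609375 (+); new bracket [4.5, 5.75]
m = 5.125, g(m) = 0.298828 (+); new bracket [4.5, 5.125]
m = 4.8125, g(m) = -0.2761 (−); new bracket [4.8125, 5.125]
m = 4.96875, g(m) = -0.0596 (−); new bracket [4.96875, 5.125]
m = 5.046875, g(m) = 0.1004 (+); new bracket [4.96875, 5.046875]
m = 5.0078125, g(m) = 0.0158 (+); new bracket [4.96875, 5.0078125]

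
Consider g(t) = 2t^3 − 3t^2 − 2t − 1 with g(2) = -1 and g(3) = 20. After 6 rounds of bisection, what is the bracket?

[2.078125, 2.09375]

m = 2.5, g(m) = 6.5 (+); new bracket [2, 2.5]
m = 2.25, g(m) = 2.09375 (+); new bracket [2, 2.25]
m = 2.125, g(m) = 0.394531 (+); new bracket [2, 2.125]
m = 2.0625, g(m) = -0.3394 (−); new bracket [2.0625, 2.125]
m = 2.09375, g(m) = 0.0182 (+); new bracket [2.0625, 2.09375]
m = 2.078125, g(m) = -0.1629 (−); new bracket [2.078125, 2.09375]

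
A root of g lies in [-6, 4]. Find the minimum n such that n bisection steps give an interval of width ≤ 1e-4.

17

Width after n steps is 10/2^n. Need 2^n ≥ 10/1e-4 = 100000.
2^16 = 65536 < 100000 ≤ 2^17 = 131072, so n = 17.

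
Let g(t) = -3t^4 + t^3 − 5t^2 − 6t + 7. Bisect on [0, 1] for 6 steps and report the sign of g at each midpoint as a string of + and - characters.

midpoint 0.5: g = 2.6875 > 0 → [0.5, 1]
midpoint 0.75: g = -0.839844 < 0 → [0.5, 0.75]
midpoint 0.625: g = 1.083252 > 0 → [0.625, 0.75]
midpoint 0.6875: g = 0.1665 > 0 → [0.6875, 0.75]
midpoint 0.71875: g = -0.3248 < 0 → [0.6875, 0.71875]
midpoint 0.703125: g = -0.0763 < 0 → [0.6875, 0.703125]

+-++--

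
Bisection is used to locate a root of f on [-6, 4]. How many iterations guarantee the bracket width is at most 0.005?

Width after n steps is 10/2^n. Need 2^n ≥ 10/0.005 = 2000.
2^10 = 1024 < 2000 ≤ 2^11 = 2048, so n = 11.

11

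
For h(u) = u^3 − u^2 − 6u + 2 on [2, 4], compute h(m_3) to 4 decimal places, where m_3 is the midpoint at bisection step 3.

-1.2656

h(3) = 2 > 0, so the root lies in [2, 3]
h(2.5) = -3.625 < 0, so the root lies in [2.5, 3]
h(2.75) = -1.265625 < 0, so the root lies in [2.75, 3]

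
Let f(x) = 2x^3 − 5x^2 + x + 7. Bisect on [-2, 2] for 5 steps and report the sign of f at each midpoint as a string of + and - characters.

x = 0 gives f = 7, positive; keep [-2, 0]
x = -1 gives f = -1, negative; keep [-1, 0]
x = -0.5 gives f = 5, positive; keep [-1, -0.5]
x = -0.75 gives f = 2.5938, positive; keep [-1, -0.75]
x = -0.875 gives f = 0.957, positive; keep [-1, -0.875]

+-+++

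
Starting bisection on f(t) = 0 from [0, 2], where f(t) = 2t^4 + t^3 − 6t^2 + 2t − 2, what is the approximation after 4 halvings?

t = 1 gives f = -3, negative; keep [1, 2]
t = 1.5 gives f = 1, positive; keep [1, 1.5]
t = 1.25 gives f = -2.039062, negative; keep [1.25, 1.5]
t = 1.375 gives f = -0.8452, negative; keep [1.375, 1.5]

1.375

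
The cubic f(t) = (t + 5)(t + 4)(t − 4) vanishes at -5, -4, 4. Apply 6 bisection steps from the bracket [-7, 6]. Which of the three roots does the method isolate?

m = -0.5, f(m) = -70.875 (−); new bracket [-0.5, 6]
m = 2.75, f(m) = -65.390625 (−); new bracket [2.75, 6]
m = 4.375, f(m) = 29.443359 (+); new bracket [2.75, 4.375]
m = 3.5625, f(m) = -28.3298 (−); new bracket [3.5625, 4.375]
m = 3.96875, f(m) = -2.2334 (−); new bracket [3.96875, 4.375]
m = 4.171875, f(m) = 12.8823 (+); new bracket [3.96875, 4.171875]

4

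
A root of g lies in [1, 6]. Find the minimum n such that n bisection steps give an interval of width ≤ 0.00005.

Width after n steps is 5/2^n. Need 2^n ≥ 5/0.00005 = 100000.
2^16 = 65536 < 100000 ≤ 2^17 = 131072, so n = 17.

17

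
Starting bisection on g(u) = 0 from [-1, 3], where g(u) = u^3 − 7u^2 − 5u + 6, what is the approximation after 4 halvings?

g(1) = -5 < 0, so the root lies in [-1, 1]
g(0) = 6 > 0, so the root lies in [0, 1]
g(0.5) = 1.875 > 0, so the root lies in [0.5, 1]
g(0.75) = -1.2656 < 0, so the root lies in [0.5, 0.75]

0.75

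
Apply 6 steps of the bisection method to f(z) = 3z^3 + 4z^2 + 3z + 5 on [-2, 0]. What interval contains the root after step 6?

[-1.46875, -1.4375]

m = -1, f(m) = 3 (+); new bracket [-2, -1]
m = -1.5, f(m) = -0.625 (−); new bracket [-1.5, -1]
m = -1.25, f(m) = 1.640625 (+); new bracket [-1.5, -1.25]
m = -1.375, f(m) = 0.6387 (+); new bracket [-1.5, -1.375]
m = -1.4375, f(m) = 0.0417 (+); new bracket [-1.5, -1.4375]
m = -1.46875, f(m) = -0.2826 (−); new bracket [-1.46875, -1.4375]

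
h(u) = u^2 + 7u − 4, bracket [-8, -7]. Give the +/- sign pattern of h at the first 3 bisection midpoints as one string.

-++

u = -7.5 gives h = -0.25, negative; keep [-8, -7.5]
u = -7.75 gives h = 1.8125, positive; keep [-7.75, -7.5]
u = -7.625 gives h = 0.765625, positive; keep [-7.625, -7.5]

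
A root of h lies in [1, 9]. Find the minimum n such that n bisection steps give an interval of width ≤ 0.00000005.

Width after n steps is 8/2^n. Need 2^n ≥ 8/0.00000005 = 160000000.
2^27 = 134217728 < 160000000 ≤ 2^28 = 268435456, so n = 28.

28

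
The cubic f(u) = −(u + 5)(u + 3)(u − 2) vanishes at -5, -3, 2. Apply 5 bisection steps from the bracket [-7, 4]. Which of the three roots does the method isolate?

2

m = -1.5, f(m) = 18.375 (+); new bracket [-1.5, 4]
m = 1.25, f(m) = 19.921875 (+); new bracket [1.25, 4]
m = 2.625, f(m) = -26.806641 (−); new bracket [1.25, 2.625]
m = 1.9375, f(m) = 2.1409 (+); new bracket [1.9375, 2.625]
m = 2.28125, f(m) = -10.8152 (−); new bracket [1.9375, 2.28125]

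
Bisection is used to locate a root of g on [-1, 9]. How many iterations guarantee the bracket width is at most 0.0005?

15

Width after n steps is 10/2^n. Need 2^n ≥ 10/0.0005 = 20000.
2^14 = 16384 < 20000 ≤ 2^15 = 32768, so n = 15.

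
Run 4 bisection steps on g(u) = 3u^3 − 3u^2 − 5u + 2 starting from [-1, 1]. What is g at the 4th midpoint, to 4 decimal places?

m = 0, g(m) = 2 (+); new bracket [0, 1]
m = 0.5, g(m) = -0.875 (−); new bracket [0, 0.5]
m = 0.25, g(m) = 0.609375 (+); new bracket [0.25, 0.5]
m = 0.375, g(m) = -0.1387 (−); new bracket [0.25, 0.375]

-0.1387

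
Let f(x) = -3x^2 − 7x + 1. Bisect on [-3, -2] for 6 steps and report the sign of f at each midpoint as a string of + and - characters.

-+++-+

f(-2.5) = -0.25 < 0, so the root lies in [-2.5, -2]
f(-2.25) = 1.5625 > 0, so the root lies in [-2.5, -2.25]
f(-2.375) = 0.703125 > 0, so the root lies in [-2.5, -2.375]
f(-2.4375) = 0.2383 > 0, so the root lies in [-2.5, -2.4375]
f(-2.46875) = -0.0029 < 0, so the root lies in [-2.46875, -2.4375]
f(-2.453125) = 0.1184 > 0, so the root lies in [-2.46875, -2.453125]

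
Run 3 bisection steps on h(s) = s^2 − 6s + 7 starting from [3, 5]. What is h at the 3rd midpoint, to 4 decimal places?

-0.4375

s = 4 gives h = -1, negative; keep [4, 5]
s = 4.5 gives h = 0.25, positive; keep [4, 4.5]
s = 4.25 gives h = -0.4375, negative; keep [4.25, 4.5]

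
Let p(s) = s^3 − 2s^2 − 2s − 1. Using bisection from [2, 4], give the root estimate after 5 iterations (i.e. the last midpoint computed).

p(3) = 2 > 0, so the root lies in [2, 3]
p(2.5) = -2.875 < 0, so the root lies in [2.5, 3]
p(2.75) = -0.828125 < 0, so the root lies in [2.75, 3]
p(2.875) = 0.4824 > 0, so the root lies in [2.75, 2.875]
p(2.8125) = -0.198 < 0, so the root lies in [2.8125, 2.875]

2.8125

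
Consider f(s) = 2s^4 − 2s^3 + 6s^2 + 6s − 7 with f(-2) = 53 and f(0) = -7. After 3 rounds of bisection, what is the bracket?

[-1.25, -1]

m = -1, f(m) = -3 (−); new bracket [-2, -1]
m = -1.5, f(m) = 14.375 (+); new bracket [-1.5, -1]
m = -1.25, f(m) = 3.664062 (+); new bracket [-1.25, -1]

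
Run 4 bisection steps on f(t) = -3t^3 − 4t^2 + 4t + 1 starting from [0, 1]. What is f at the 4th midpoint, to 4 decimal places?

0.0002

f(0.5) = 1.625 > 0, so the root lies in [0.5, 1]
f(0.75) = 0.484375 > 0, so the root lies in [0.75, 1]
f(0.875) = -0.572266 < 0, so the root lies in [0.75, 0.875]
f(0.8125) = 0.0002 > 0, so the root lies in [0.8125, 0.875]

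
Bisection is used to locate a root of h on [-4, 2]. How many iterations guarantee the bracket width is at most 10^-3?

Width after n steps is 6/2^n. Need 2^n ≥ 6/10^-3 = 6000.
2^12 = 4096 < 6000 ≤ 2^13 = 8192, so n = 13.

13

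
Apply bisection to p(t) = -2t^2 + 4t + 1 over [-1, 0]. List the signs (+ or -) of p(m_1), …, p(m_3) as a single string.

--+

m = -0.5, p(m) = -1.5 (−); new bracket [-0.5, 0]
m = -0.25, p(m) = -0.125 (−); new bracket [-0.25, 0]
m = -0.125, p(m) = 0.46875 (+); new bracket [-0.25, -0.125]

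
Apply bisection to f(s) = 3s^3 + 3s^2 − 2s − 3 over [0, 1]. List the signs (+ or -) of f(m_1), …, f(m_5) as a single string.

midpoint 0.5: f = -2.875 < 0 → [0.5, 1]
midpoint 0.75: f = -1.546875 < 0 → [0.75, 1]
midpoint 0.875: f = -0.443359 < 0 → [0.875, 1]
midpoint 0.9375: f = 0.2336 > 0 → [0.875, 0.9375]
midpoint 0.90625: f = -0.1158 < 0 → [0.90625, 0.9375]

---+-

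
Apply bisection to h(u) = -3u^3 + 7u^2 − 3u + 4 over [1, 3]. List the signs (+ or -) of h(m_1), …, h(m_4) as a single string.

+--+

midpoint 2: h = 2 > 0 → [2, 3]
midpoint 2.5: h = -6.625 < 0 → [2, 2.5]
midpoint 2.25: h = -1.484375 < 0 → [2, 2.25]
midpoint 2.125: h = 0.4473 > 0 → [2.125, 2.25]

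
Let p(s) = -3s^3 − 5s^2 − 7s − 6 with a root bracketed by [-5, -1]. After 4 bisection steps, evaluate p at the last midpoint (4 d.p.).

s = -3 gives p = 51, positive; keep [-3, -1]
s = -2 gives p = 12, positive; keep [-2, -1]
s = -1.5 gives p = 3.375, positive; keep [-1.5, -1]
s = -1.25 gives p = 0.7969, positive; keep [-1.25, -1]

0.7969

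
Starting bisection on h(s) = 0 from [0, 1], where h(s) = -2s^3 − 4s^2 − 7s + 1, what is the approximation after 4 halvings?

0.1875

m = 0.5, h(m) = -3.75 (−); new bracket [0, 0.5]
m = 0.25, h(m) = -1.03125 (−); new bracket [0, 0.25]
m = 0.125, h(m) = 0.058594 (+); new bracket [0.125, 0.25]
m = 0.1875, h(m) = -0.4663 (−); new bracket [0.125, 0.1875]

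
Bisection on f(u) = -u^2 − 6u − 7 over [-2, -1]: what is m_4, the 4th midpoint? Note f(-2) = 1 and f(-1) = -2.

m = -1.5, f(m) = -0.25 (−); new bracket [-2, -1.5]
m = -1.75, f(m) = 0.4375 (+); new bracket [-1.75, -1.5]
m = -1.625, f(m) = 0.109375 (+); new bracket [-1.625, -1.5]
m = -1.5625, f(m) = -0.0664 (−); new bracket [-1.625, -1.5625]

-1.5625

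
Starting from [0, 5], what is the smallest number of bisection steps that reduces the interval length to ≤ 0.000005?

20

Width after n steps is 5/2^n. Need 2^n ≥ 5/0.000005 = 1000000.
2^19 = 524288 < 1000000 ≤ 2^20 = 1048576, so n = 20.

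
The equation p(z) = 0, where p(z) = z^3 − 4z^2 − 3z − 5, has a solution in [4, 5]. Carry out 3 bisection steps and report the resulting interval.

[4.75, 4.875]

z = 4.5 gives p = -8.375, negative; keep [4.5, 5]
z = 4.75 gives p = -2.328125, negative; keep [4.75, 5]
z = 4.875 gives p = 1.169922, positive; keep [4.75, 4.875]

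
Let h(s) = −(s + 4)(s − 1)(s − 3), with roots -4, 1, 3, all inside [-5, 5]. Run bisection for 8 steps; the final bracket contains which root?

-4

m = 0, h(m) = -12 (−); new bracket [-5, 0]
m = -2.5, h(m) = -28.875 (−); new bracket [-5, -2.5]
m = -3.75, h(m) = -8.015625 (−); new bracket [-5, -3.75]
m = -4.375, h(m) = 14.8652 (+); new bracket [-4.375, -3.75]
m = -4.0625, h(m) = 2.2346 (+); new bracket [-4.0625, -3.75]
m = -3.90625, h(m) = -3.1766 (−); new bracket [-4.0625, -3.90625]
m = -3.984375, h(m) = -0.5439 (−); new bracket [-4.0625, -3.984375]
m = -4.0234375, h(m) = 0.8269 (+); new bracket [-4.0234375, -3.984375]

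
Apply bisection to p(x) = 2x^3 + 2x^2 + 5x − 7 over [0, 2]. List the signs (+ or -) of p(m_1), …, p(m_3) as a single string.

+--

x = 1 gives p = 2, positive; keep [0, 1]
x = 0.5 gives p = -3.75, negative; keep [0.5, 1]
x = 0.75 gives p = -1.28125, negative; keep [0.75, 1]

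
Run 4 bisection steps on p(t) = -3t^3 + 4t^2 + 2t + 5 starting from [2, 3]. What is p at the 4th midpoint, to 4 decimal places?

midpoint 2.5: p = -11.875 < 0 → [2, 2.5]
midpoint 2.25: p = -4.421875 < 0 → [2, 2.25]
midpoint 2.125: p = -1.474609 < 0 → [2, 2.125]
midpoint 2.0625: p = -0.1804 < 0 → [2, 2.0625]

-0.1804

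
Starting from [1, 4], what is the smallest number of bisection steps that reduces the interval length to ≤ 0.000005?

20

Width after n steps is 3/2^n. Need 2^n ≥ 3/0.000005 = 600000.
2^19 = 524288 < 600000 ≤ 2^20 = 1048576, so n = 20.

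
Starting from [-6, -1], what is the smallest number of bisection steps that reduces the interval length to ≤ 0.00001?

19

Width after n steps is 5/2^n. Need 2^n ≥ 5/0.00001 = 500000.
2^18 = 262144 < 500000 ≤ 2^19 = 524288, so n = 19.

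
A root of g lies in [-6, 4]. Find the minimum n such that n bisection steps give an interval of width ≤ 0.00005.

Width after n steps is 10/2^n. Need 2^n ≥ 10/0.00005 = 200000.
2^17 = 131072 < 200000 ≤ 2^18 = 262144, so n = 18.

18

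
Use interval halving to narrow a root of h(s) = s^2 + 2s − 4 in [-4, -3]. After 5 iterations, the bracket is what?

s = -3.5 gives h = 1.25, positive; keep [-3.5, -3]
s = -3.25 gives h = 0.0625, positive; keep [-3.25, -3]
s = -3.125 gives h = -0.484375, negative; keep [-3.25, -3.125]
s = -3.1875 gives h = -0.2148, negative; keep [-3.25, -3.1875]
s = -3.21875 gives h = -0.0771, negative; keep [-3.25, -3.21875]

[-3.25, -3.21875]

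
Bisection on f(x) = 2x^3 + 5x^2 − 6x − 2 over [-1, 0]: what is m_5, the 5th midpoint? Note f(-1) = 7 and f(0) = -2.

-0.28125

midpoint -0.5: f = 2 > 0 → [-0.5, 0]
midpoint -0.25: f = -0.21875 < 0 → [-0.5, -0.25]
midpoint -0.375: f = 0.847656 > 0 → [-0.375, -0.25]
midpoint -0.3125: f = 0.3022 > 0 → [-0.3125, -0.25]
midpoint -0.28125: f = 0.0385 > 0 → [-0.28125, -0.25]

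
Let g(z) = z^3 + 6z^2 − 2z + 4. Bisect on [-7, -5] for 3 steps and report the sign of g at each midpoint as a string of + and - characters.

g(-6) = 16 > 0, so the root lies in [-7, -6]
g(-6.5) = -4.125 < 0, so the root lies in [-6.5, -6]
g(-6.25) = 6.734375 > 0, so the root lies in [-6.5, -6.25]

+-+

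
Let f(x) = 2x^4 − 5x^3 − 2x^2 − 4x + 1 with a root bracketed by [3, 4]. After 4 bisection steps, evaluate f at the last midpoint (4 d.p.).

2.3055

m = 3.5, f(m) = 48.25 (+); new bracket [3, 3.5]
m = 3.25, f(m) = 18.367188 (+); new bracket [3, 3.25]
m = 3.125, f(m) = 7.115723 (+); new bracket [3, 3.125]
m = 3.0625, f(m) = 2.3055 (+); new bracket [3, 3.0625]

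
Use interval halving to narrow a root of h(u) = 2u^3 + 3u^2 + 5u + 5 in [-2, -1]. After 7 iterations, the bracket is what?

[-1.1796875, -1.171875]

u = -1.5 gives h = -2.5, negative; keep [-1.5, -1]
u = -1.25 gives h = -0.46875, negative; keep [-1.25, -1]
u = -1.125 gives h = 0.324219, positive; keep [-1.25, -1.125]
u = -1.1875 gives h = -0.0562, negative; keep [-1.1875, -1.125]
u = -1.15625 gives h = 0.1379, positive; keep [-1.1875, -1.15625]
u = -1.171875 gives h = 0.0418, positive; keep [-1.1875, -1.171875]
u = -1.1796875 gives h = -0.0069, negative; keep [-1.1796875, -1.171875]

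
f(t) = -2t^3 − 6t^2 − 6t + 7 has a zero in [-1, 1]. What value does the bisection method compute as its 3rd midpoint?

0.75

t = 0 gives f = 7, positive; keep [0, 1]
t = 0.5 gives f = 2.25, positive; keep [0.5, 1]
t = 0.75 gives f = -1.71875, negative; keep [0.5, 0.75]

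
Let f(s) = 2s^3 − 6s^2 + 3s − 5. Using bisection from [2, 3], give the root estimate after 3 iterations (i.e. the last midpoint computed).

m = 2.5, f(m) = -3.75 (−); new bracket [2.5, 3]
m = 2.75, f(m) = -0.53125 (−); new bracket [2.75, 3]
m = 2.875, f(m) = 1.558594 (+); new bracket [2.75, 2.875]

2.875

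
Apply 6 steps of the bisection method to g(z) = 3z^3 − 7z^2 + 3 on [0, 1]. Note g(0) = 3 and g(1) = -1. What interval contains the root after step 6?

[0.796875, 0.8125]

midpoint 0.5: g = 1.625 > 0 → [0.5, 1]
midpoint 0.75: g = 0.328125 > 0 → [0.75, 1]
midpoint 0.875: g = -0.349609 < 0 → [0.75, 0.875]
midpoint 0.8125: g = -0.012 < 0 → [0.75, 0.8125]
midpoint 0.78125: g = 0.1581 > 0 → [0.78125, 0.8125]
midpoint 0.796875: g = 0.073 > 0 → [0.796875, 0.8125]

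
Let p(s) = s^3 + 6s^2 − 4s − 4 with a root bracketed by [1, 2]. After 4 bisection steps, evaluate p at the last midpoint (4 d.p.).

-0.2771

midpoint 1.5: p = 6.875 > 0 → [1, 1.5]
midpoint 1.25: p = 2.328125 > 0 → [1, 1.25]
midpoint 1.125: p = 0.517578 > 0 → [1, 1.125]
midpoint 1.0625: p = -0.2771 < 0 → [1.0625, 1.125]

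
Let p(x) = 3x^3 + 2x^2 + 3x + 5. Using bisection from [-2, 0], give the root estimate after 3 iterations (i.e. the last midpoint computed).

-1.25

x = -1 gives p = 1, positive; keep [-2, -1]
x = -1.5 gives p = -5.125, negative; keep [-1.5, -1]
x = -1.25 gives p = -1.484375, negative; keep [-1.25, -1]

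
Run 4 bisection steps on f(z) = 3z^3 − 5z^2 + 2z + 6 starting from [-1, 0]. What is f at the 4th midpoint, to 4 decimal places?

-0.5349

z = -0.5 gives f = 3.375, positive; keep [-1, -0.5]
z = -0.75 gives f = 0.421875, positive; keep [-1, -0.75]
z = -0.875 gives f = -1.587891, negative; keep [-0.875, -0.75]
z = -0.8125 gives f = -0.5349, negative; keep [-0.8125, -0.75]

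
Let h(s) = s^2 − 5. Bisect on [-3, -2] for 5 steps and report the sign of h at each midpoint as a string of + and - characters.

++---

m = -2.5, h(m) = 1.25 (+); new bracket [-2.5, -2]
m = -2.25, h(m) = 0.0625 (+); new bracket [-2.25, -2]
m = -2.125, h(m) = -0.484375 (−); new bracket [-2.25, -2.125]
m = -2.1875, h(m) = -0.2148 (−); new bracket [-2.25, -2.1875]
m = -2.21875, h(m) = -0.0771 (−); new bracket [-2.25, -2.21875]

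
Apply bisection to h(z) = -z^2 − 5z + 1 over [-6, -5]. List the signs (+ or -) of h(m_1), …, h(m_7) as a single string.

--++---

midpoint -5.5: h = -1.75 < 0 → [-5.5, -5]
midpoint -5.25: h = -0.3125 < 0 → [-5.25, -5]
midpoint -5.125: h = 0.359375 > 0 → [-5.25, -5.125]
midpoint -5.1875: h = 0.0273 > 0 → [-5.25, -5.1875]
midpoint -5.21875: h = -0.1416 < 0 → [-5.21875, -5.1875]
midpoint -5.203125: h = -0.0569 < 0 → [-5.203125, -5.1875]
midpoint -5.1953125: h = -0.0147 < 0 → [-5.1953125, -5.1875]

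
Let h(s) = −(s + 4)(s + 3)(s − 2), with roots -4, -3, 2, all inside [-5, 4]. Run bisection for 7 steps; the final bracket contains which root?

2

h(-0.5) = 21.875 > 0, so the root lies in [-0.5, 4]
h(1.75) = 6.828125 > 0, so the root lies in [1.75, 4]
h(2.875) = -35.341797 < 0, so the root lies in [1.75, 2.875]
h(2.3125) = -10.4797 < 0, so the root lies in [1.75, 2.3125]
h(2.03125) = -0.9483 < 0, so the root lies in [1.75, 2.03125]
h(1.890625) = 3.151 > 0, so the root lies in [1.890625, 2.03125]
h(1.9609375) = 1.1551 > 0, so the root lies in [1.9609375, 2.03125]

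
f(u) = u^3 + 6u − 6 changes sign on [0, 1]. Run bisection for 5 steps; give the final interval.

[0.875, 0.90625]

u = 0.5 gives f = -2.875, negative; keep [0.5, 1]
u = 0.75 gives f = -1.078125, negative; keep [0.75, 1]
u = 0.875 gives f = -0.080078, negative; keep [0.875, 1]
u = 0.9375 gives f = 0.449, positive; keep [0.875, 0.9375]
u = 0.90625 gives f = 0.1818, positive; keep [0.875, 0.90625]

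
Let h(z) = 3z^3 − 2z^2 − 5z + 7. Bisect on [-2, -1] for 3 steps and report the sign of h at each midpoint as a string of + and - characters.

-++

m = -1.5, h(m) = -0.125 (−); new bracket [-1.5, -1]
m = -1.25, h(m) = 4.265625 (+); new bracket [-1.5, -1.25]
m = -1.375, h(m) = 2.294922 (+); new bracket [-1.5, -1.375]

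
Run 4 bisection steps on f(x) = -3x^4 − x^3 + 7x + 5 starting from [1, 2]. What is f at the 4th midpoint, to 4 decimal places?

x = 1.5 gives f = -3.0625, negative; keep [1, 1.5]
x = 1.25 gives f = 4.472656, positive; keep [1.25, 1.5]
x = 1.375 gives f = 1.302002, positive; keep [1.375, 1.5]
x = 1.4375 gives f = -0.7181, negative; keep [1.375, 1.4375]

-0.7181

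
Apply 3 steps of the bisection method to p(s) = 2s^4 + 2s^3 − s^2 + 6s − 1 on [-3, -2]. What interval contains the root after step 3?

m = -2.5, p(m) = 24.625 (+); new bracket [-2.5, -2]
m = -2.25, p(m) = 8.914062 (+); new bracket [-2.25, -2]
m = -2.125, p(m) = 3.324707 (+); new bracket [-2.125, -2]

[-2.125, -2]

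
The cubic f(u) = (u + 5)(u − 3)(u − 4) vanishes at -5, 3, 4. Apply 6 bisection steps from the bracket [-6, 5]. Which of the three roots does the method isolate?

f(-0.5) = 70.875 > 0, so the root lies in [-6, -0.5]
f(-3.25) = 79.296875 > 0, so the root lies in [-6, -3.25]
f(-4.625) = 24.662109 > 0, so the root lies in [-6, -4.625]
f(-5.3125) = -24.1907 < 0, so the root lies in [-5.3125, -4.625]
f(-4.96875) = 2.2334 > 0, so the root lies in [-5.3125, -4.96875]
f(-5.140625) = -10.464 < 0, so the root lies in [-5.140625, -4.96875]

-5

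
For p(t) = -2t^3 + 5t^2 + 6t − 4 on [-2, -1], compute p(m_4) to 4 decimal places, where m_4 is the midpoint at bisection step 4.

p(-1.5) = 5 > 0, so the root lies in [-1.5, -1]
p(-1.25) = 0.21875 > 0, so the root lies in [-1.25, -1]
p(-1.125) = -1.574219 < 0, so the root lies in [-1.25, -1.125]
p(-1.1875) = -0.7251 < 0, so the root lies in [-1.25, -1.1875]

-0.7251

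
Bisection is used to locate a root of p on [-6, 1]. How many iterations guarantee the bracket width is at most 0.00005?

Width after n steps is 7/2^n. Need 2^n ≥ 7/0.00005 = 140000.
2^17 = 131072 < 140000 ≤ 2^18 = 262144, so n = 18.

18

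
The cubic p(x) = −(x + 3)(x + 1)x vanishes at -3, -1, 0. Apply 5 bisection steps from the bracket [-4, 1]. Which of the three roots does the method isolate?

p(-1.5) = -1.125 < 0, so the root lies in [-4, -1.5]
p(-2.75) = -1.203125 < 0, so the root lies in [-4, -2.75]
p(-3.375) = 3.005859 > 0, so the root lies in [-3.375, -2.75]
p(-3.0625) = 0.3948 > 0, so the root lies in [-3.0625, -2.75]
p(-2.90625) = -0.5194 < 0, so the root lies in [-3.0625, -2.90625]

-3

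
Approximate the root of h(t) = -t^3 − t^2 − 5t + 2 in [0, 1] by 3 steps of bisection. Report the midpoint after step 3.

0.375

t = 0.5 gives h = -0.875, negative; keep [0, 0.5]
t = 0.25 gives h = 0.671875, positive; keep [0.25, 0.5]
t = 0.375 gives h = -0.068359, negative; keep [0.25, 0.375]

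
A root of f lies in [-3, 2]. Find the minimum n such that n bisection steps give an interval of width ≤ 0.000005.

20

Width after n steps is 5/2^n. Need 2^n ≥ 5/0.000005 = 1000000.
2^19 = 524288 < 1000000 ≤ 2^20 = 1048576, so n = 20.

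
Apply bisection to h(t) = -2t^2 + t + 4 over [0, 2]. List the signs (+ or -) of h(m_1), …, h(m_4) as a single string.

t = 1 gives h = 3, positive; keep [1, 2]
t = 1.5 gives h = 1, positive; keep [1.5, 2]
t = 1.75 gives h = -0.375, negative; keep [1.5, 1.75]
t = 1.625 gives h = 0.3438, positive; keep [1.625, 1.75]

++-+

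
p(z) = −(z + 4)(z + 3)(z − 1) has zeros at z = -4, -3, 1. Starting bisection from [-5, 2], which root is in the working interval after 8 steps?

1

z = -1.5 gives p = 9.375, positive; keep [-1.5, 2]
z = 0.25 gives p = 10.359375, positive; keep [0.25, 2]
z = 1.125 gives p = -2.642578, negative; keep [0.25, 1.125]
z = 0.6875 gives p = 5.4016, positive; keep [0.6875, 1.125]
z = 0.90625 gives p = 1.7967, positive; keep [0.90625, 1.125]
z = 1.015625 gives p = -0.3147, negative; keep [0.90625, 1.015625]
z = 0.9609375 gives p = 0.7676, positive; keep [0.9609375, 1.015625]
z = 0.98828125 gives p = 0.2331, positive; keep [0.98828125, 1.015625]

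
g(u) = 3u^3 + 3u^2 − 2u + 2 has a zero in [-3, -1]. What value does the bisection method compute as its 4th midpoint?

-1.625

m = -2, g(m) = -6 (−); new bracket [-2, -1]
m = -1.5, g(m) = 1.625 (+); new bracket [-2, -1.5]
m = -1.75, g(m) = -1.390625 (−); new bracket [-1.75, -1.5]
m = -1.625, g(m) = 0.2988 (+); new bracket [-1.75, -1.625]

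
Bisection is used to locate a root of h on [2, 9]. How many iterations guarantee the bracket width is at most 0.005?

11

Width after n steps is 7/2^n. Need 2^n ≥ 7/0.005 = 1400.
2^10 = 1024 < 1400 ≤ 2^11 = 2048, so n = 11.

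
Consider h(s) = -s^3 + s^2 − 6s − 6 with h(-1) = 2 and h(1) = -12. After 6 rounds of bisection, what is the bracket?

midpoint 0: h = -6 < 0 → [-1, 0]
midpoint -0.5: h = -2.625 < 0 → [-1, -0.5]
midpoint -0.75: h = -0.515625 < 0 → [-1, -0.75]
midpoint -0.875: h = 0.6855 > 0 → [-0.875, -0.75]
midpoint -0.8125: h = 0.0715 > 0 → [-0.8125, -0.75]
midpoint -0.78125: h = -0.2253 < 0 → [-0.8125, -0.78125]

[-0.8125, -0.78125]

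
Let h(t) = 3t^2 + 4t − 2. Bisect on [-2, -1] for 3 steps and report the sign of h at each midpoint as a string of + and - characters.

t = -1.5 gives h = -1.25, negative; keep [-2, -1.5]
t = -1.75 gives h = 0.1875, positive; keep [-1.75, -1.5]
t = -1.625 gives h = -0.578125, negative; keep [-1.75, -1.625]

-+-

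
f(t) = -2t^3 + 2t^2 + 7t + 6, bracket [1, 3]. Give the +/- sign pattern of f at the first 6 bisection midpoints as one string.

midpoint 2: f = 12 > 0 → [2, 3]
midpoint 2.5: f = 4.75 > 0 → [2.5, 3]
midpoint 2.75: f = -1.21875 < 0 → [2.5, 2.75]
midpoint 2.625: f = 1.9805 > 0 → [2.625, 2.75]
midpoint 2.6875: f = 0.436 > 0 → [2.6875, 2.75]
midpoint 2.71875: f = -0.3774 < 0 → [2.6875, 2.71875]

++-++-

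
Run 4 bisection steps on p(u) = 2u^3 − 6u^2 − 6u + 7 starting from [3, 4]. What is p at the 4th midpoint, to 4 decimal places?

m = 3.5, p(m) = -1.75 (−); new bracket [3.5, 4]
m = 3.75, p(m) = 5.59375 (+); new bracket [3.5, 3.75]
m = 3.625, p(m) = 1.675781 (+); new bracket [3.5, 3.625]
m = 3.5625, p(m) = -0.0972 (−); new bracket [3.5625, 3.625]

-0.0972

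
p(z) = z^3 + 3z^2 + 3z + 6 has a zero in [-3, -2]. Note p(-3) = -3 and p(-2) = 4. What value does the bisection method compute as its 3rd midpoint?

midpoint -2.5: p = 1.625 > 0 → [-3, -2.5]
midpoint -2.75: p = -0.359375 < 0 → [-2.75, -2.5]
midpoint -2.625: p = 0.708984 > 0 → [-2.75, -2.625]

-2.625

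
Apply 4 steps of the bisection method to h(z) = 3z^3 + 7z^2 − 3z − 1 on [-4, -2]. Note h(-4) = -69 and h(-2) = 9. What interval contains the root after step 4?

[-2.75, -2.625]

midpoint -3: h = -10 < 0 → [-3, -2]
midpoint -2.5: h = 3.375 > 0 → [-3, -2.5]
midpoint -2.75: h = -2.203125 < 0 → [-2.75, -2.5]
midpoint -2.625: h = 0.8457 > 0 → [-2.75, -2.625]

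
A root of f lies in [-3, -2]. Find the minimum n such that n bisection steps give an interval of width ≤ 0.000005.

Width after n steps is 1/2^n. Need 2^n ≥ 1/0.000005 = 200000.
2^17 = 131072 < 200000 ≤ 2^18 = 262144, so n = 18.

18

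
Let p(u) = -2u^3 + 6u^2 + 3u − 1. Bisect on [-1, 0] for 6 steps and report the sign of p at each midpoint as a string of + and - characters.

-+-+++

midpoint -0.5: p = -0.75 < 0 → [-1, -0.5]
midpoint -0.75: p = 0.96875 > 0 → [-0.75, -0.5]
midpoint -0.625: p = -0.042969 < 0 → [-0.75, -0.625]
midpoint -0.6875: p = 0.4233 > 0 → [-0.6875, -0.625]
midpoint -0.65625: p = 0.1805 > 0 → [-0.65625, -0.625]
midpoint -0.640625: p = 0.0664 > 0 → [-0.640625, -0.625]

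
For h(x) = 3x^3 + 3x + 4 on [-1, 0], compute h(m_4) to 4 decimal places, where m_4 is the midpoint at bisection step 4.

-0.0466

midpoint -0.5: h = 2.125 > 0 → [-1, -0.5]
midpoint -0.75: h = 0.484375 > 0 → [-1, -0.75]
midpoint -0.875: h = -0.634766 < 0 → [-0.875, -0.75]
midpoint -0.8125: h = -0.0466 < 0 → [-0.8125, -0.75]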